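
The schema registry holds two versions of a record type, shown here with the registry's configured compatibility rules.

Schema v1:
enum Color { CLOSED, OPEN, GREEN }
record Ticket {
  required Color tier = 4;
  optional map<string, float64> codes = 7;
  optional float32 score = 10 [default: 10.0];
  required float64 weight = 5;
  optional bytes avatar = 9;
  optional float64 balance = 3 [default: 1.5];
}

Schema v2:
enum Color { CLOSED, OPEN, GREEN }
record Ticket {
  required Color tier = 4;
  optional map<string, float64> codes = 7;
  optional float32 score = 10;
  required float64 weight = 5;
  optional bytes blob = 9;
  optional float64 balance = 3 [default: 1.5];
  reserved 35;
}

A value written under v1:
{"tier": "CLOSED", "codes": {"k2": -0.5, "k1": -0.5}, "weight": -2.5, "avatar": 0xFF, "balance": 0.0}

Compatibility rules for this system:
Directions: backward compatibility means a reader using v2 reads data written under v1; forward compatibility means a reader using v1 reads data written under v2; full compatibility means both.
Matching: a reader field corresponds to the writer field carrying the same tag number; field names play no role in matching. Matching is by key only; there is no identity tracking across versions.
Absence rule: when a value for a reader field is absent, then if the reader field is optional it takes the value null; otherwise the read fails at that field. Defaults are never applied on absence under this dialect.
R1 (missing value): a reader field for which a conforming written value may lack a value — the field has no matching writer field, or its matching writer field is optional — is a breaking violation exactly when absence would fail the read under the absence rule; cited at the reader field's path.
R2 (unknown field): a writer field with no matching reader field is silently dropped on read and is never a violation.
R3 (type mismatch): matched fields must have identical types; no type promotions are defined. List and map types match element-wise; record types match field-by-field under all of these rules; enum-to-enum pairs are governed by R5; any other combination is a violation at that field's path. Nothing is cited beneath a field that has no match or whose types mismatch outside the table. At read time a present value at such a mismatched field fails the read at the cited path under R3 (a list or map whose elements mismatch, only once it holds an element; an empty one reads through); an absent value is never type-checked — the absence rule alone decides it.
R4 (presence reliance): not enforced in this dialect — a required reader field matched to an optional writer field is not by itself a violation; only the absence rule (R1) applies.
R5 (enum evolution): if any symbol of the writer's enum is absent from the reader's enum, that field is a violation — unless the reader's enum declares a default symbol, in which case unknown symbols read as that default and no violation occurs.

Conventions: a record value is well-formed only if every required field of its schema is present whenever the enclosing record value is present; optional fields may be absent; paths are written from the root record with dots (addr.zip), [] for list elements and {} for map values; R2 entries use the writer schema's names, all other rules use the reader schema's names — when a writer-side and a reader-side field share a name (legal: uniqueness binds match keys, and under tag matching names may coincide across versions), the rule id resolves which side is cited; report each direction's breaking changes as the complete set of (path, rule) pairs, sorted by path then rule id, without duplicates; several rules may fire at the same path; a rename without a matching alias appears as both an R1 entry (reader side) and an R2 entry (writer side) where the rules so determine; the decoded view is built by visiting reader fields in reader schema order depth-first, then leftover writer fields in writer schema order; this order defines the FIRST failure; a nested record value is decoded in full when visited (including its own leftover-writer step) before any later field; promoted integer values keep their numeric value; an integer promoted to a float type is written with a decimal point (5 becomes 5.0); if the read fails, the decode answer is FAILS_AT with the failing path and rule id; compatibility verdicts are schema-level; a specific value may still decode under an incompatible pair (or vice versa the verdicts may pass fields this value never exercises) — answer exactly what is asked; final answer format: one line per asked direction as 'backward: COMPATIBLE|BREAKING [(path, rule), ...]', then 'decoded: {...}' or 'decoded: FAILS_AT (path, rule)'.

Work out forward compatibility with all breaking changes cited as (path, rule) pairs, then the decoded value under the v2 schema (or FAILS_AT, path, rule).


forward: COMPATIBLE []; decoded: {"tier": "CLOSED", "codes": {"k2": -0.5, "k1": -0.5}, "score": null, "weight": -2.5, "blob": 0xFF, "balance": 0.0}

the writer's type comes first in each Ticket pair
forward for Ticket (reader v1, writer v2):
  writer required, Color -> Color: reader tier maps from writer tier
  writer optional, map<string, float64> -> map<string, float64>: reader codes maps from writer codes
  writer optional, float32 -> float32: reader score maps from writer score
  writer required, float64 -> float64: reader weight maps from writer weight
  writer optional, bytes -> bytes: reader avatar maps from writer blob
  writer optional, float64 -> float64: reader balance maps from writer balance
  => forward: COMPATIBLE
migrating the Ticket value to v2:
  tier := "CLOSED"
  codes := {"k2": -0.5, "k1": -0.5}
  score := null (not supplied -> null)
  weight := -2.5
  blob := 0xFF (from writer avatar)
  balance := 0.0
  => decoded: {"tier": "CLOSED", "codes": {"k2": -0.5, "k1": -0.5}, "score": null, "weight": -2.5, "blob": 0xFF, "balance": 0.0}
the other Ticket changes do not affect what is asked:
  field score in record Ticket: default removed -> fires no rule on Ticket, leaving the asked answer as it is


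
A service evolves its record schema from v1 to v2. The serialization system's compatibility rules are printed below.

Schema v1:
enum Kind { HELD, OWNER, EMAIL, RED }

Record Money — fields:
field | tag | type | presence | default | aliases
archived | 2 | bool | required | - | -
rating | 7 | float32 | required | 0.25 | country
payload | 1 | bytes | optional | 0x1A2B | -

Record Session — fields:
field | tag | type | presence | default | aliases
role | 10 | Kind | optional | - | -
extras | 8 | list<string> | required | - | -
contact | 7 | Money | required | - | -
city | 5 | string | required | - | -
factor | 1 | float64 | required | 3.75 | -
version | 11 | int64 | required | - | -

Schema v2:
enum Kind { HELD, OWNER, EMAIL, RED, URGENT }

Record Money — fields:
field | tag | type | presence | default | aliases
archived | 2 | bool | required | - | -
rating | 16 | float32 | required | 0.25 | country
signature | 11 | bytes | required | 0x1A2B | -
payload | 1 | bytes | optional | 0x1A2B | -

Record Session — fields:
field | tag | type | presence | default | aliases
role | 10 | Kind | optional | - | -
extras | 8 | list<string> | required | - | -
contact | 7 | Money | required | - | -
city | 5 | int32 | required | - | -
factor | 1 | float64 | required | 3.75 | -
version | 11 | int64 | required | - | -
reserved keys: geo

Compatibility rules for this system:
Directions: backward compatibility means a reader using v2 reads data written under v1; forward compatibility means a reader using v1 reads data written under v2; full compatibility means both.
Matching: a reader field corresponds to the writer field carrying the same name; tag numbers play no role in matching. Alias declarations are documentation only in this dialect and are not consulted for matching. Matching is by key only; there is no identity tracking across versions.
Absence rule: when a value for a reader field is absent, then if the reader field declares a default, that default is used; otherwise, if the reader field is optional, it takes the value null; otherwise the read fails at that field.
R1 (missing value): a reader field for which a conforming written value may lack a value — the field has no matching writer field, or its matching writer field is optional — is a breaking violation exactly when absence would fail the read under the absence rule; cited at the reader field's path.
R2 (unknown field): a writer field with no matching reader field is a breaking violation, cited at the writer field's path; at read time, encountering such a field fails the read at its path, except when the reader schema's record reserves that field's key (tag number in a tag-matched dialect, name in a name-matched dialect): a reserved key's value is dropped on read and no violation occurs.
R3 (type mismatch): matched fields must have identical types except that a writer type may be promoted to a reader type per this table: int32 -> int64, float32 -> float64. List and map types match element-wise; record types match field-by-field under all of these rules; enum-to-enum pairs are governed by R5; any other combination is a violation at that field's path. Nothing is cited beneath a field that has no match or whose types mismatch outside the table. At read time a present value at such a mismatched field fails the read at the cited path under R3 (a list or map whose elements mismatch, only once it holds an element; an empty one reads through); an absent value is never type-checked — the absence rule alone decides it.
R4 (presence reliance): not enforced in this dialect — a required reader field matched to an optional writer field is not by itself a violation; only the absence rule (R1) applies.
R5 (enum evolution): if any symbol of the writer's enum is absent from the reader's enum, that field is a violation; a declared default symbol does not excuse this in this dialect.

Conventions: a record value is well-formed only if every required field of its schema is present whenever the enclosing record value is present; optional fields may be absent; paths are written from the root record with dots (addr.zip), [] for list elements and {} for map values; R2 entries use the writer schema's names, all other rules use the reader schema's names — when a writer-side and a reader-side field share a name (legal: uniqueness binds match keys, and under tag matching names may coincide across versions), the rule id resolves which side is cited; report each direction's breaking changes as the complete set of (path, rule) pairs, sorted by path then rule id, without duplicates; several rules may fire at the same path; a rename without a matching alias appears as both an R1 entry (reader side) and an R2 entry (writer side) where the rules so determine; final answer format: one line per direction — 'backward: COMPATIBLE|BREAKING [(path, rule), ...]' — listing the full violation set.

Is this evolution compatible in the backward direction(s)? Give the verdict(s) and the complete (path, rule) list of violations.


the writer's type comes first in each Session pair
backward pass over Session, reader schema v2, writer schema v1:
  role: Kind -> Kind, writer optional; from role
  extras: list<string> -> list<string>, writer required; from extras
  contact: Money -> Money, writer required; from contact
  city: string -> int32, writer required; from city
  factor: float64 -> float64, writer required; from factor
  version: int64 -> int64, writer required; from version
  contact.archived: bool -> bool, writer required; from contact.archived
  contact.rating: float32 -> float32, writer required; from contact.rating
  contact.signature: no writer-side match
  contact.payload: bytes -> bytes, writer optional; from contact.payload
  breaking: (city, R3)
  backward on Session therefore BREAKING (1)
the other Session changes do not affect what is asked:
  enum Kind (field role in record Session): symbol URGENT added -> its effect on Session is confined to the forward direction, not asked
  field rating in record Money: tag 7 changed to 16 -> inert for the asked Session verdict: nothing fires
  added field signature to record Money: required bytes, tag 11, default 0x1A2B (in v2 it sits immediately before payload) -> its effect on Session is confined to the forward direction, not asked

backward: BREAKING [(city, R3)]


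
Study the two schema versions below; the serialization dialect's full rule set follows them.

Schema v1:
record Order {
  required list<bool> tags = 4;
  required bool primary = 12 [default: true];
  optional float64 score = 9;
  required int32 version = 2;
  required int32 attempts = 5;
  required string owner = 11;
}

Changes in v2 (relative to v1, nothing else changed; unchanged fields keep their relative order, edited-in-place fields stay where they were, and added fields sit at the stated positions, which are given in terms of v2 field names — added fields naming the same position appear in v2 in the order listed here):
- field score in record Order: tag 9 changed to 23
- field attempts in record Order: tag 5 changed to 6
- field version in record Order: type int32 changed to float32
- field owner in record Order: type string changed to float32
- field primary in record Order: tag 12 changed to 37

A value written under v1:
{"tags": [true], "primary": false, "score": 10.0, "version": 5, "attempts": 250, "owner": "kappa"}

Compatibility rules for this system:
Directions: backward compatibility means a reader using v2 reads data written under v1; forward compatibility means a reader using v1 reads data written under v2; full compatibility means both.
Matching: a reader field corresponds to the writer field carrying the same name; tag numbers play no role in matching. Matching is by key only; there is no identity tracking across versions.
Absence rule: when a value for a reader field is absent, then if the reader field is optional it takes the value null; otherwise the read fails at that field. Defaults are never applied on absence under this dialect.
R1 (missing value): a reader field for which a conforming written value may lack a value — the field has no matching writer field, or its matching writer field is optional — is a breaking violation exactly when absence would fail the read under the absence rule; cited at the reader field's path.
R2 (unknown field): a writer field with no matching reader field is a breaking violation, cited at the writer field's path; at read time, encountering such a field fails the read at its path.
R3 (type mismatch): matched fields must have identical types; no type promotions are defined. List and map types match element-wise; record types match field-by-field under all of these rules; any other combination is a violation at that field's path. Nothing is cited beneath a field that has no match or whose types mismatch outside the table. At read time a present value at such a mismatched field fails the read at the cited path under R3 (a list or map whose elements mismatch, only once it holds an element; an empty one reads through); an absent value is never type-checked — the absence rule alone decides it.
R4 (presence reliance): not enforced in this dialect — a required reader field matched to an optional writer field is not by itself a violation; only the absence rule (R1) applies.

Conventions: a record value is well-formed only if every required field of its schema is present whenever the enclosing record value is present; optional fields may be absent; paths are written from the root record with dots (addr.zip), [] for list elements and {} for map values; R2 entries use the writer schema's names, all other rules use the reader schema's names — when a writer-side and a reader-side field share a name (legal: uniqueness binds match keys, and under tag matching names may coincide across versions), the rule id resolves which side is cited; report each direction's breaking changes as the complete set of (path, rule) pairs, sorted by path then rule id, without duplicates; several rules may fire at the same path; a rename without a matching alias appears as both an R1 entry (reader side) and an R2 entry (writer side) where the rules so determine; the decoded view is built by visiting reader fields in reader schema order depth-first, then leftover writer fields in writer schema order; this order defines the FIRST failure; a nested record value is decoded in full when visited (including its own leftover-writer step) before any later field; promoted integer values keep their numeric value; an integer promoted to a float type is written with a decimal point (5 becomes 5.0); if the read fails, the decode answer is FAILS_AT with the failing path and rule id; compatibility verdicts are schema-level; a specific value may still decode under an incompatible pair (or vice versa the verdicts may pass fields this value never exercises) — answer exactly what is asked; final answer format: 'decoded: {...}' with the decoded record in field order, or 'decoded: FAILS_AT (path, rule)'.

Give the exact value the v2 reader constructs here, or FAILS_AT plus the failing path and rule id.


arrows below run writer -> reader for Order
decoding the Order value with the v2 reader:
  tags := [true]
  primary := false
  score := 10.0
  read fails at version under R3
  => FAILS_AT (version, R3)
ruling out the remaining Order differences:
  field score in record Order: tag 9 changed to 23 -> no rule fires on it and the decoded Order view is identical with or without it
  field attempts in record Order: tag 5 changed to 6 -> no rule fires on it and the decoded Order view is identical with or without it
  field owner in record Order: type string changed to float32 -> schema-level compatibility only; this Order value's decode is unchanged
  field primary in record Order: tag 12 changed to 37 -> no rule fires on it and the decoded Order view is identical with or without it

decoded: FAILS_AT (version, R3)


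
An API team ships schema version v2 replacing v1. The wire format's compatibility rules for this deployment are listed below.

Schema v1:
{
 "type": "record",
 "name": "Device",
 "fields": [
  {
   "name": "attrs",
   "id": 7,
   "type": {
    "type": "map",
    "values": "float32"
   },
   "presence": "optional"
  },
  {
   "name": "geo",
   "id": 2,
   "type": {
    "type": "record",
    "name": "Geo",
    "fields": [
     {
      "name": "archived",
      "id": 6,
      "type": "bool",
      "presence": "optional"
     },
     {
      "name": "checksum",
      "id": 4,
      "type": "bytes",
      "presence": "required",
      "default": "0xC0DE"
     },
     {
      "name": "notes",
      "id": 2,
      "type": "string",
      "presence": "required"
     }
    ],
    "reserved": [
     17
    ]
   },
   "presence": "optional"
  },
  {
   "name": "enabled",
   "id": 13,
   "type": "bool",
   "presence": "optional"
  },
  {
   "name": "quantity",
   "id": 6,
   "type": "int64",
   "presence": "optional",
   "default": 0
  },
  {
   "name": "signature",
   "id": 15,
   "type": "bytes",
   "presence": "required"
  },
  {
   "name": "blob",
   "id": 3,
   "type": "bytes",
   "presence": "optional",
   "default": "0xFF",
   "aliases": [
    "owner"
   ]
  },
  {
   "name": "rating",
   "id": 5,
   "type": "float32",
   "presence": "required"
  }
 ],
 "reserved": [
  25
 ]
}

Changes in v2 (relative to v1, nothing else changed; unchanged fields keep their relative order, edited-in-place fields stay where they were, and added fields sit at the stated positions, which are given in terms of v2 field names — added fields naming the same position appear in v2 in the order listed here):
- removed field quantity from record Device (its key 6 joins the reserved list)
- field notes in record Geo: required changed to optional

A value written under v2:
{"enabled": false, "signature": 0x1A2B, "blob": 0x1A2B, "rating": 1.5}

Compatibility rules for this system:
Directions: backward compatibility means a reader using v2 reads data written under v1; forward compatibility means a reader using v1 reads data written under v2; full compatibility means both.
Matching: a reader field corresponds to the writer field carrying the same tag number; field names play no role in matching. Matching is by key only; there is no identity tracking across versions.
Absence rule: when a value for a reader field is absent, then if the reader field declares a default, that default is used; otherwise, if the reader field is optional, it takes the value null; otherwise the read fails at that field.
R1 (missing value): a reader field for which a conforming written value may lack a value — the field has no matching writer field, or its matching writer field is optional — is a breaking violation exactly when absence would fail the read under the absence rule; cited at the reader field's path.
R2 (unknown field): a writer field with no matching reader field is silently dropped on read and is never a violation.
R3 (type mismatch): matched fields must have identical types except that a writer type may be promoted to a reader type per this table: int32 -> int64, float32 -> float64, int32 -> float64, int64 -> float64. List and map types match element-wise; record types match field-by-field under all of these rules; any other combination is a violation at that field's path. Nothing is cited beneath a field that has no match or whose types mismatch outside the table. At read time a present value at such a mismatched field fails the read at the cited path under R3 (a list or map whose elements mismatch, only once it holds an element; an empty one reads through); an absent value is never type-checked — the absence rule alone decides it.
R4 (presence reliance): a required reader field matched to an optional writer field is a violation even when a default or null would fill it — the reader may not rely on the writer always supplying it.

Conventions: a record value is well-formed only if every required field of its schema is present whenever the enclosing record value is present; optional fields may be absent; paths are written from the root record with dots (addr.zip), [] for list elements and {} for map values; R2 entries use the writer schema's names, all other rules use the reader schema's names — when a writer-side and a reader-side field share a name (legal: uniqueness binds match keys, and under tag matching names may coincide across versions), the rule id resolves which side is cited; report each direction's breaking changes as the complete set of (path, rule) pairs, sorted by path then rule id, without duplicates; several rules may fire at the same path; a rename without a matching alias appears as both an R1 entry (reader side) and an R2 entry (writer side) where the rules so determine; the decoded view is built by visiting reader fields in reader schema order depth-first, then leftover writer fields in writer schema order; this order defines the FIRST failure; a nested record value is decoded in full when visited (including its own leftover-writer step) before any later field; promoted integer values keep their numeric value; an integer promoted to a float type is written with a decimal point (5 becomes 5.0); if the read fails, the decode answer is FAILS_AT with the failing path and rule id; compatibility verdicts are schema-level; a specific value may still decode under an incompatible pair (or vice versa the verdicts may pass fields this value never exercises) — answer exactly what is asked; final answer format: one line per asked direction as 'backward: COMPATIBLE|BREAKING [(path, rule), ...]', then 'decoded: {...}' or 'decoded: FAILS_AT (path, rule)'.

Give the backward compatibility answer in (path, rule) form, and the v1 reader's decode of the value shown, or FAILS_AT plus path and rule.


backward: COMPATIBLE []; decoded: {"attrs": null, "geo": null, "enabled": false, "quantity": 0, "signature": 0x1A2B, "blob": 0x1A2B, "rating": 1.5}

in Device below, arrows point writer -> reader
backward pass over Device, reader schema v2, writer schema v1:
  writer optional, map<string, float32> -> map<string, float32>: reader attrs maps from writer attrs
  writer optional, Geo -> Geo: reader geo maps from writer geo
  writer optional, bool -> bool: reader enabled maps from writer enabled
  writer required, bytes -> bytes: reader signature maps from writer signature
  writer optional, bytes -> bytes: reader blob maps from writer blob
  writer required, float32 -> float32: reader rating maps from writer rating
  quantity (writer side), unknown to reader
  writer optional, bool -> bool: reader geo.archived maps from writer geo.archived
  writer required, bytes -> bytes: reader geo.checksum maps from writer geo.checksum
  writer required, string -> string: reader geo.notes maps from writer geo.notes
  => backward: COMPATIBLE
decoding the Device value with the v1 reader:
  attrs := null (not supplied -> null)
  geo := null (not supplied -> null)
  enabled := false
  quantity := 0 (no value, default fills)
  signature := 0x1A2B
  blob := 0x1A2B
  rating := 1.5
  => decoded: {"attrs": null, "geo": null, "enabled": false, "quantity": 0, "signature": 0x1A2B, "blob": 0x1A2B, "rating": 1.5}
ruling out the remaining Device differences:
  removed field quantity from record Device (its key 6 joins the reserved list) -> inert for the asked Device verdict: nothing fires
  field notes in record Geo: required changed to optional -> affects forward compatibility only, which is not asked


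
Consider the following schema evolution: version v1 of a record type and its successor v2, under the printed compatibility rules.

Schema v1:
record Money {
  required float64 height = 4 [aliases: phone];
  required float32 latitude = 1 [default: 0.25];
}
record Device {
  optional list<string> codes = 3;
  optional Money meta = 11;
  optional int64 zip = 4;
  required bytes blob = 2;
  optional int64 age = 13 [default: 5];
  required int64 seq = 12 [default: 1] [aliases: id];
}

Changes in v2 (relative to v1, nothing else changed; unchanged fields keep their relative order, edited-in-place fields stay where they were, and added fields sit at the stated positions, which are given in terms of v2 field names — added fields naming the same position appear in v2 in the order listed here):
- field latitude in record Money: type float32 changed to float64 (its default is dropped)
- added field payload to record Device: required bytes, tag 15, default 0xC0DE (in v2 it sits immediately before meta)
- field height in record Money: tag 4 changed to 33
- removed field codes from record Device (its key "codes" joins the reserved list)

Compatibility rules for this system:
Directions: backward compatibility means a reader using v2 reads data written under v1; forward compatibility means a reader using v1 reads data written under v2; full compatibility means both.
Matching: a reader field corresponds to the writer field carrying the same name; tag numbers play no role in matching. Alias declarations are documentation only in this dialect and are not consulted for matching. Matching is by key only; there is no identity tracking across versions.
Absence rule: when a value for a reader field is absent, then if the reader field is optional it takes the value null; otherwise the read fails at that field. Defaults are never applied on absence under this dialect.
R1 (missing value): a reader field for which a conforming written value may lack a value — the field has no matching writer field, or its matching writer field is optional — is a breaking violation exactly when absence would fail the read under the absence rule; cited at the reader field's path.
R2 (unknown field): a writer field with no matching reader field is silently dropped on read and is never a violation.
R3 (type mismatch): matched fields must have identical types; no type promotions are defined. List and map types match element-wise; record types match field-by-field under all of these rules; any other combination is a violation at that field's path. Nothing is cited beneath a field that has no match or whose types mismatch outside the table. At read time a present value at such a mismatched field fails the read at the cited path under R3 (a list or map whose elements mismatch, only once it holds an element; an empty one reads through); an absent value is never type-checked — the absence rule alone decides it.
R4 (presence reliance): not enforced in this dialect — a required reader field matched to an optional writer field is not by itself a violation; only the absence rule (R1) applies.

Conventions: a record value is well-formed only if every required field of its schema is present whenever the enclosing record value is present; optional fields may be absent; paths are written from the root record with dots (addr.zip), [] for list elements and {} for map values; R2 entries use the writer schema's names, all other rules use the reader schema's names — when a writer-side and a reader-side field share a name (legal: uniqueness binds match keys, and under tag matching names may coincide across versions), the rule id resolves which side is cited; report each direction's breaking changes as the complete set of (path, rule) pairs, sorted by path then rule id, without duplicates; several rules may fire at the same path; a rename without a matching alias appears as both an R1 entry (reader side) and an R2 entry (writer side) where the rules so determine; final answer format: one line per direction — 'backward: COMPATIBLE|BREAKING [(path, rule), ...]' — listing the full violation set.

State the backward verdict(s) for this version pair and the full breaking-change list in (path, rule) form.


backward: BREAKING [(meta.latitude, R3), (payload, R1)]

each type pair in Device: writer, then reader
checking backward for Device: reader v2 against writer v1:
  no writer field matches reader payload
  Money -> Money, writer optional: meta aligns to meta
  int64 -> int64, writer optional: zip aligns to zip
  bytes -> bytes, writer required: blob aligns to blob
  int64 -> int64, writer optional: age aligns to age
  int64 -> int64, writer required: seq aligns to seq
  writer codes: unknown to reader
  float64 -> float64, writer required: meta.height aligns to meta.height
  float32 -> float64, writer required: meta.latitude aligns to meta.latitude
  violation R3 at meta.latitude
  violation R1 at payload
  backward on Device therefore BREAKING (2)
the other Device changes do not affect what is asked:
  field height in record Money: tag 4 changed to 33 -> fires no rule on Device, leaving the asked answer as it is
  removed field codes from record Device (its key "codes" joins the reserved list) -> fires no rule on Device, leaving the asked answer as it is


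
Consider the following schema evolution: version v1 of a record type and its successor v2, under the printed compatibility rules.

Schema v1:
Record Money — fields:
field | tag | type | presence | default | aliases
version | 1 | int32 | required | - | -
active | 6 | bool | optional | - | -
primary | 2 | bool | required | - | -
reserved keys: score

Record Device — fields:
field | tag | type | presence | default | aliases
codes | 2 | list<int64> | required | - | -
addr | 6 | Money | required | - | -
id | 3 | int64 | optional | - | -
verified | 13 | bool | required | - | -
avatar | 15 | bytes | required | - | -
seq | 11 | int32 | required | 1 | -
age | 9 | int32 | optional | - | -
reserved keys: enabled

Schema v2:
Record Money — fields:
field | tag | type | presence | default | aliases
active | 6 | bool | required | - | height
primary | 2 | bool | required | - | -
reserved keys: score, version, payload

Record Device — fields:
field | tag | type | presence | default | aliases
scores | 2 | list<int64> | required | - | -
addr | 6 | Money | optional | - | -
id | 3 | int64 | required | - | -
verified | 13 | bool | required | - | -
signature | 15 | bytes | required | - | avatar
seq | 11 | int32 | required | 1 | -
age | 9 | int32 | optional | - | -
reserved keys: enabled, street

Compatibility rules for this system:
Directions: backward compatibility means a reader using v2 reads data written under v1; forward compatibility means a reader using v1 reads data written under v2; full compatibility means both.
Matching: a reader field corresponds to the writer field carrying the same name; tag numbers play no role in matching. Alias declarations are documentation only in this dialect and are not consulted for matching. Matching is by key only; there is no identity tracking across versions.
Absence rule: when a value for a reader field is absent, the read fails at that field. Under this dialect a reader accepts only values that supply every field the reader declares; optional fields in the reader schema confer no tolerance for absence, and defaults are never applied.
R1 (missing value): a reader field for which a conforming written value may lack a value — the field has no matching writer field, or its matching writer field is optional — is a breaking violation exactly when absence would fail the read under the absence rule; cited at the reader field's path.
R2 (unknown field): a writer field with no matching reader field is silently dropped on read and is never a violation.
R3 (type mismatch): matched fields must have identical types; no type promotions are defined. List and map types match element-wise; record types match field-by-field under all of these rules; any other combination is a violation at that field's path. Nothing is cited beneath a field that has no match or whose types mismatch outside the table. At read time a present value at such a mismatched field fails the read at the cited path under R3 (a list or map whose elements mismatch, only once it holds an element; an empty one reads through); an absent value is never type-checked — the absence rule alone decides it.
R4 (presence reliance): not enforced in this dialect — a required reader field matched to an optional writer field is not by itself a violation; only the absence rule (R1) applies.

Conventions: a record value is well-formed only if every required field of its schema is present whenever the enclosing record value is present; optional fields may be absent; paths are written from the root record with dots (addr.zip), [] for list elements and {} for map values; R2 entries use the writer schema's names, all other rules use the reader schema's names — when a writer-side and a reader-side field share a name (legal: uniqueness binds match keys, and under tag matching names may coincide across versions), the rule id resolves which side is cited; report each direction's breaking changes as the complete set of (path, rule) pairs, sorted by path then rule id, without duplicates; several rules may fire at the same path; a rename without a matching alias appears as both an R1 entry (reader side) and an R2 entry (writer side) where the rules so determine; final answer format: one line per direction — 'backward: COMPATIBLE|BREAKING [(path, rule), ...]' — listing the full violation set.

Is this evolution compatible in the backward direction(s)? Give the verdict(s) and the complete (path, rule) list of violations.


backward: BREAKING [(addr.active, R1), (age, R1), (id, R1), (scores, R1), (signature, R1)]

in Device below, arrows point writer -> reader
checking backward for Device: reader v2 against writer v1:
  scores: no writer-side match
  addr: paired with writer addr (Money -> Money; writer required)
  id: paired with writer id (int64 -> int64; writer optional)
  verified: paired with writer verified (bool -> bool; writer required)
  signature: no writer-side match
  seq: paired with writer seq (int32 -> int32; writer required)
  age: paired with writer age (int32 -> int32; writer optional)
  codes (writer side), unknown to reader
  avatar (writer side), unknown to reader
  addr.active: paired with writer addr.active (bool -> bool; writer optional)
  addr.primary: paired with writer addr.primary (bool -> bool; writer required)
  addr.version (writer side), unknown to reader
  breaking: (addr.active, R1)
  breaking: (age, R1)
  breaking: (id, R1)
  breaking: (scores, R1)
  breaking: (signature, R1)
  backward on Device therefore BREAKING (5)
the other Device changes do not affect what is asked:
  field id in record Device: optional changed to required -> fires only in the forward direction of Device, which is not asked here
  field active in record Money: optional changed to required -> fires only in the forward direction of Device, which is not asked here
  removed field version from record Money (its key "version" joins the reserved list) -> fires only in the forward direction of Device, which is not asked here
  field addr in record Device: required changed to optional -> fires only in the forward direction of Device, which is not asked here


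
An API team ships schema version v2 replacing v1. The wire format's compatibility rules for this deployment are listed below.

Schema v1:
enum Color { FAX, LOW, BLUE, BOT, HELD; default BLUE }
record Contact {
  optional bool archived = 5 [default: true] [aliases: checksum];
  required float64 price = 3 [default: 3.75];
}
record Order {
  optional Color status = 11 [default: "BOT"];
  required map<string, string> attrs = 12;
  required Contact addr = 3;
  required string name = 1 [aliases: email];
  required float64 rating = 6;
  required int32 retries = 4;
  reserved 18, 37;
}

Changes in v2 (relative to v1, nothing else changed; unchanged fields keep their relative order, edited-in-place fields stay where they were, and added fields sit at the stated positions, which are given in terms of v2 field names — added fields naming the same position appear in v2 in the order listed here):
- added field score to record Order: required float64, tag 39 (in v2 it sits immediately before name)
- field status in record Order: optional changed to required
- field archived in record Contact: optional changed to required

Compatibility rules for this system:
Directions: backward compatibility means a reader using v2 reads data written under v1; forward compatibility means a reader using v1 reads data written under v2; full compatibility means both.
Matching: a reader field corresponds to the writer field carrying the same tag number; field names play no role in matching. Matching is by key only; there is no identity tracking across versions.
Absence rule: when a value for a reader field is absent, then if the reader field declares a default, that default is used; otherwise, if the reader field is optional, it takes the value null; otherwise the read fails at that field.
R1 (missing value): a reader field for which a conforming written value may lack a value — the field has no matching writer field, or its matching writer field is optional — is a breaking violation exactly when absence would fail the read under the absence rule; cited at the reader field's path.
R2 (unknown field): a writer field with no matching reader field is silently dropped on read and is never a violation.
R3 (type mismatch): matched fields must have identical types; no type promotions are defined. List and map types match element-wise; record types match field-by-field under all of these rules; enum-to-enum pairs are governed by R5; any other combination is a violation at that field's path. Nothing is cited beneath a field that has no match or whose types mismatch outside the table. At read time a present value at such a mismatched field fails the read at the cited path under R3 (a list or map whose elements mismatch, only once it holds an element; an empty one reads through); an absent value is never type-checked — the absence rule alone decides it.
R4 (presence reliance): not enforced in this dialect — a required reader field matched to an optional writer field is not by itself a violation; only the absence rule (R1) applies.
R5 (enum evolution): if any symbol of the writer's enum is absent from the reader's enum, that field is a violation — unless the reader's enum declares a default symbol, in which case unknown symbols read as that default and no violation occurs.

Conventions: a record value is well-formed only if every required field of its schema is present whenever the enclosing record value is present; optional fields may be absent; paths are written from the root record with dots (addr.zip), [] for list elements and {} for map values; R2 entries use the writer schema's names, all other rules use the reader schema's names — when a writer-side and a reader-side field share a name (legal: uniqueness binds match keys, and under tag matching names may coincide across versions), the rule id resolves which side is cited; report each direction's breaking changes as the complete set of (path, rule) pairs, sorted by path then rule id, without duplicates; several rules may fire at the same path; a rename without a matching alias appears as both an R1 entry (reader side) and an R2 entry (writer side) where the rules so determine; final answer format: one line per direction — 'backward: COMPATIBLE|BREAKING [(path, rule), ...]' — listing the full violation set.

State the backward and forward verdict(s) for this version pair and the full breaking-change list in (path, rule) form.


the writer's type comes first in each Order pair
backward analysis of Order with v2 as reader and v1 as writer:
  writer optional, Color -> Color: reader status maps from writer status
  writer required, map<string, string> -> map<string, string>: reader attrs maps from writer attrs
  writer required, Contact -> Contact: reader addr maps from writer addr
  score has no writer counterpart
  writer required, string -> string: reader name maps from writer name
  writer required, float64 -> float64: reader rating maps from writer rating
  writer required, int32 -> int32: reader retries maps from writer retries
  writer optional, bool -> bool: reader addr.archived maps from writer addr.archived
  writer required, float64 -> float64: reader addr.price maps from writer addr.price
  breaking: (score, R1)
  => backward: BREAKING (1)
forward analysis of Order with v1 as reader and v2 as writer:
  writer required, Color -> Color: reader status maps from writer status
  writer required, map<string, string> -> map<string, string>: reader attrs maps from writer attrs
  writer required, Contact -> Contact: reader addr maps from writer addr
  writer required, string -> string: reader name maps from writer name
  writer required, float64 -> float64: reader rating maps from writer rating
  writer required, int32 -> int32: reader retries maps from writer retries
  leftover writer field: score
  writer required, bool -> bool: reader addr.archived maps from writer addr.archived
  writer required, float64 -> float64: reader addr.price maps from writer addr.price
  => no violations; forward on Order: COMPATIBLE

backward: BREAKING [(score, R1)]; forward: COMPATIBLE []
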